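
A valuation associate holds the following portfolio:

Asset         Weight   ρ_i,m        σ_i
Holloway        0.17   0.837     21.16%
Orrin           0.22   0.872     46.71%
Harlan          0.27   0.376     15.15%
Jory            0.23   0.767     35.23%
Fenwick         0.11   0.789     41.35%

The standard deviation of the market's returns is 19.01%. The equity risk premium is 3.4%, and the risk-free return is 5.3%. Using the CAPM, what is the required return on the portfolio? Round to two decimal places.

β_Holloway = 0.837 × 21.16% / 19.01% = 0.9317
β_Orrin = 0.872 × 46.71% / 19.01% = 2.1426
β_Harlan = 0.376 × 15.15% / 19.01% = 0.2997
β_Jory = 0.767 × 35.23% / 19.01% = 1.4214
β_Fenwick = 0.789 × 41.35% / 19.01% = 1.7162
β_P = Σ w_i β_i = 0.17×0.9317 + 0.22×2.1426 + 0.27×0.2997 + 0.23×1.4214 + 0.11×1.7162 = 1.2264
E(R_P) = R_f + β_P × MRP = 5.3% + 1.2264 × 3.4% = 9.47%

9.47%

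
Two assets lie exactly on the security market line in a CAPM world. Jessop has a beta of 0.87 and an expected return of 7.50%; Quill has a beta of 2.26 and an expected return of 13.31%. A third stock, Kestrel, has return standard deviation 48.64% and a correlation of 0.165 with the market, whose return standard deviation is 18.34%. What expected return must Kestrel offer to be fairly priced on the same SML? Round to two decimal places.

MRP = (13.31% − 7.50%) / (2.26 − 0.87) = 4.1799%
R_f = 7.50% − 0.87 × 4.1799% = 3.8635%
β_Kestrel = ρ·σ_i/σ_m = 0.165 × 48.64 / 18.34 = 0.4376
E(R_Kestrel) = R_f + β × MRP = 3.8635% + 0.4376 × 4.1799% = 5.69%

5.69%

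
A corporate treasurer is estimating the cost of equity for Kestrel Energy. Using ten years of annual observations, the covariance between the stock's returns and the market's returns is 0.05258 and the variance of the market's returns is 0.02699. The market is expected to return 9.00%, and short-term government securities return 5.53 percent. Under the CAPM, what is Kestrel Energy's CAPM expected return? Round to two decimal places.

12.29%

β = Cov(R_i, R_m) / Var(R_m) = 0.05258 / 0.02699 = 1.9481
MRP = 9.00% − 5.53% = 3.47%
E(R) = R_f + β × MRP = 5.53% + 1.9481 × 3.47% = 12.29%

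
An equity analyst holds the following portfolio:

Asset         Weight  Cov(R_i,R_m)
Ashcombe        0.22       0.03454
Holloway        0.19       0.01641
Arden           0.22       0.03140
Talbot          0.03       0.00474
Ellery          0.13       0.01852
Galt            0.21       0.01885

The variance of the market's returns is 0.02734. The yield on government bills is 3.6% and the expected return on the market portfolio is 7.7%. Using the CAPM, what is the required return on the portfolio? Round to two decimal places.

7.22%

β_Ashcombe = 0.03454 / 0.02734 = 1.2634
β_Holloway = 0.01641 / 0.02734 = 0.6002
β_Arden = 0.03140 / 0.02734 = 1.1485
β_Talbot = 0.00474 / 0.02734 = 0.1734
β_Ellery = 0.01852 / 0.02734 = 0.6774
β_Galt = 0.01885 / 0.02734 = 0.6895
β_P = Σ w_i β_i = 0.22×1.2634 + 0.19×0.6002 + 0.22×1.1485 + 0.03×0.1734 + 0.13×0.6774 + 0.21×0.6895 = 0.8827
MRP = 7.7% − 3.6% = 4.10%
E(R_P) = R_f + β_P × MRP = 3.6% + 0.8827 × 4.1% = 7.22%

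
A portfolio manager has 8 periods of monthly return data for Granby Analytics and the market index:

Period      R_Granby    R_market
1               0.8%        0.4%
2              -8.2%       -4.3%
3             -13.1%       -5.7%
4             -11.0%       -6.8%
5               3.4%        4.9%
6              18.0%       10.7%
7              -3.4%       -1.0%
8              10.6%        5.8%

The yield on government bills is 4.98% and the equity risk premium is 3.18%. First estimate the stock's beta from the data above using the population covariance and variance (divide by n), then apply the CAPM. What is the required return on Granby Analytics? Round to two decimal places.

Mean R_i = (0.8 − 8.2 − 13.1 − 11.0 + 3.4 + 18.0 − 3.4 + 10.6) / 8 = -0.3625%
Mean R_m = (0.4 − 4.3 − 5.7 − 6.8 + 4.9 + 10.7 − 1.0 + 5.8) / 8 = 0.5000%
Σ(R_i − R̄_i)(R_m − R̄_m) = 460.6400  ⇒  Cov = 460.6400 / 8 = 57.5800
Σ(R_m − R̄_m)² = 268.5200  ⇒  Var(R_m) = 268.5200 / 8 = 33.5650
β = Cov / Var(R_m) = 57.5800 / 33.5650 = 1.7155
E(R) = R_f + β × MRP = 4.98% + 1.7155 × 3.18% = 10.44%

10.44%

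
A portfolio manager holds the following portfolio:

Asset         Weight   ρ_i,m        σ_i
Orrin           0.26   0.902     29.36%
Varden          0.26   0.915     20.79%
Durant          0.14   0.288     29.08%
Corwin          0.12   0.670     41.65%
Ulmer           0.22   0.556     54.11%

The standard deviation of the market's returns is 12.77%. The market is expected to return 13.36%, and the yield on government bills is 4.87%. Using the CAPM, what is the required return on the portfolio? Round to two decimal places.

20.14%

β_Orrin = 0.902 × 29.36% / 12.77% = 2.0738
β_Varden = 0.915 × 20.79% / 12.77% = 1.4897
β_Durant = 0.288 × 29.08% / 12.77% = 0.6558
β_Corwin = 0.670 × 41.65% / 12.77% = 2.1852
β_Ulmer = 0.556 × 54.11% / 12.77% = 2.3559
β_P = Σ w_i β_i = 0.26×2.0738 + 0.26×1.4897 + 0.14×0.6558 + 0.12×2.1852 + 0.22×2.3559 = 1.7988
MRP = 13.36% − 4.87% = 8.49%
E(R_P) = R_f + β_P × MRP = 4.87% + 1.7988 × 8.49% = 20.14%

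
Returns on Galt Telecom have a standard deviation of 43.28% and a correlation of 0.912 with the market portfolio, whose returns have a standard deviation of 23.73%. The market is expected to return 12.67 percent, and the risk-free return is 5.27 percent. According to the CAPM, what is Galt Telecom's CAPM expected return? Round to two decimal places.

β = ρ × σ_i / σ_m = 0.912 × 43.28% / 23.73% = 1.6634
MRP = 12.67% − 5.27% = 7.40%
E(R) = 5.27% + 1.6634 × 7.40% = 17.58%

17.58%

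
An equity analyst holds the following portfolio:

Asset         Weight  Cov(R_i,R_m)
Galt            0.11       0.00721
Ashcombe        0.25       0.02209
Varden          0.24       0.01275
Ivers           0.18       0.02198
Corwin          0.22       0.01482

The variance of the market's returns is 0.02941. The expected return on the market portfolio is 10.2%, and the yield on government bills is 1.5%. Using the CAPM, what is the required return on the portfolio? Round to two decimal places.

β_Galt = 0.00721 / 0.02941 = 0.2452
β_Ashcombe = 0.02209 / 0.02941 = 0.7511
β_Varden = 0.01275 / 0.02941 = 0.4335
β_Ivers = 0.02198 / 0.02941 = 0.7474
β_Corwin = 0.01482 / 0.02941 = 0.5039
β_P = Σ w_i β_i = 0.11×0.2452 + 0.25×0.7511 + 0.24×0.4335 + 0.18×0.7474 + 0.22×0.5039 = 0.5642
MRP = 10.2% − 1.5% = 8.70%
E(R_P) = R_f + β_P × MRP = 1.5% + 0.5642 × 8.7% = 6.41%

6.41%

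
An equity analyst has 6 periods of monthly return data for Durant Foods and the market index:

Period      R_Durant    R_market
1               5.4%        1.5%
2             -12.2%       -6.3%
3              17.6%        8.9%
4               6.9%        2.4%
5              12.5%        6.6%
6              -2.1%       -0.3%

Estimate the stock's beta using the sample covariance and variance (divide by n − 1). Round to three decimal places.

1.964

Mean R_i = (5.4 − 12.2 + 17.6 + 6.9 + 12.5 − 2.1) / 6 = 4.6833%
Mean R_m = (1.5 − 6.3 + 8.9 + 2.4 + 6.6 − 0.3) / 6 = 2.1333%
Σ(R_i − R̄_i)(R_m − R̄_m) = 281.3433  ⇒  Cov = 281.3433 / 5 = 56.2687
Σ(R_m − R̄_m)² = 143.2533  ⇒  Var(R_m) = 143.2533 / 5 = 28.6507
β = Cov / Var(R_m) = 56.2687 / 28.6507 = 1.9640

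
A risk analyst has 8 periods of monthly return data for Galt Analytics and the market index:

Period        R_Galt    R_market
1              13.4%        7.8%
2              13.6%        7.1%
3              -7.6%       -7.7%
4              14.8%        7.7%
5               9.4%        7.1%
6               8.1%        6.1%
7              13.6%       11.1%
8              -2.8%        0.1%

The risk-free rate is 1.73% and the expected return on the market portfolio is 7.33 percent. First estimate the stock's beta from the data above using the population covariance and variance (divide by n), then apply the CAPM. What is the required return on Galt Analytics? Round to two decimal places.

Mean R_i = (13.4 + 13.6 − 7.6 + 14.8 + 9.4 + 8.1 + 13.6 − 2.8) / 8 = 7.8125%
Mean R_m = (7.8 + 7.1 − 7.7 + 7.7 + 7.1 + 6.1 + 11.1 + 0.1) / 8 = 4.9125%
Σ(R_i − R̄_i)(R_m − R̄_m) = 333.3588  ⇒  Cov = 333.3588 / 8 = 41.6699
Σ(R_m − R̄_m)² = 247.6088  ⇒  Var(R_m) = 247.6088 / 8 = 30.9511
β = Cov / Var(R_m) = 41.6699 / 30.9511 = 1.3463
MRP = 7.33% − 1.73% = 5.60%
E(R) = R_f + β × MRP = 1.73% + 1.3463 × 5.60% = 9.27%

9.27%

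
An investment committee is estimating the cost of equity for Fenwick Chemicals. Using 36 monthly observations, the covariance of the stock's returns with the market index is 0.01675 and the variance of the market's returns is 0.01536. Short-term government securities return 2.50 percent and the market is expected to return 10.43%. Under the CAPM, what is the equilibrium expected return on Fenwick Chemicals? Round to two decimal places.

11.15%

β = Cov(R_i, R_m) / Var(R_m) = 0.01675 / 0.01536 = 1.0905
MRP = 10.43% − 2.50% = 7.93%
E(R) = R_f + β × MRP = 2.50% + 1.0905 × 7.93% = 11.15%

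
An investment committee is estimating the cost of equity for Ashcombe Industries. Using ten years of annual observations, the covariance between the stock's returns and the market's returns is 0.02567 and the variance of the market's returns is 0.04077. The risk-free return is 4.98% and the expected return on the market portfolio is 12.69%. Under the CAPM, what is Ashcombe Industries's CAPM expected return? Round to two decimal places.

9.83%

β = Cov(R_i, R_m) / Var(R_m) = 0.02567 / 0.04077 = 0.6296
MRP = 12.69% − 4.98% = 7.71%
E(R) = R_f + β × MRP = 4.98% + 0.6296 × 7.71% = 9.83%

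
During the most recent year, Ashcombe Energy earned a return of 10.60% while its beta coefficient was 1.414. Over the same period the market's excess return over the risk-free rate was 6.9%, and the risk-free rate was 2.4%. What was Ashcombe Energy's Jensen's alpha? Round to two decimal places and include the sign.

CAPM benchmark = R_f + β(R_m − R_f) = 2.4% + 1.414 × 6.9% = 12.1566%
α = actual − benchmark = 10.60% − 12.1566% = -1.56%

-1.56%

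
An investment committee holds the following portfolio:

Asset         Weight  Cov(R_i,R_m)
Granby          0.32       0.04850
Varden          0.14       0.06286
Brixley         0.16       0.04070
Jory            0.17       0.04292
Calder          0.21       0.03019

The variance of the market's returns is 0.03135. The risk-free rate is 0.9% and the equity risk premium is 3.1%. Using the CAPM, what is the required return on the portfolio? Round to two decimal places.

β_Granby = 0.04850 / 0.03135 = 1.5470
β_Varden = 0.06286 / 0.03135 = 2.0051
β_Brixley = 0.04070 / 0.03135 = 1.2982
β_Jory = 0.04292 / 0.03135 = 1.3691
β_Calder = 0.03019 / 0.03135 = 0.9630
β_P = Σ w_i β_i = 0.32×1.5470 + 0.14×2.0051 + 0.16×1.2982 + 0.17×1.3691 + 0.21×0.9630 = 1.4184
E(R_P) = R_f + β_P × MRP = 0.9% + 1.4184 × 3.1% = 5.30%

5.30%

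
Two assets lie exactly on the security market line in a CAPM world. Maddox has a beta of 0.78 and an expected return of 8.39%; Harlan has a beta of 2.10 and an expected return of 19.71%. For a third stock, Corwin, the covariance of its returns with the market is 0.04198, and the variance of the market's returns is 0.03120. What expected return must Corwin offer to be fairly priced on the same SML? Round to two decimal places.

MRP = (19.71% − 8.39%) / (2.10 − 0.78) = 8.5758%
R_f = 8.39% − 0.78 × 8.5758% = 1.7009%
β_Corwin = Cov / Var(R_m) = 0.04198 / 0.03120 = 1.3455
E(R_Corwin) = R_f + β × MRP = 1.7009% + 1.3455 × 8.5758% = 13.24%

13.24%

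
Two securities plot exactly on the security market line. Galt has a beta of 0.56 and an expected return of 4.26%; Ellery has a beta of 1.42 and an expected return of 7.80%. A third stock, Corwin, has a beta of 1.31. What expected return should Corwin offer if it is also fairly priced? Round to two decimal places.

7.35%

MRP (SML slope) = (7.80% − 4.26%) / (1.42 − 0.56) = 3.54% / 0.86 = 4.1163%
R_f (intercept) = 4.26% − 0.56 × 4.1163% = 1.9549%
E(R_Corwin) = R_f + β × MRP = 1.9549% + 1.31 × 4.1163% = 7.35%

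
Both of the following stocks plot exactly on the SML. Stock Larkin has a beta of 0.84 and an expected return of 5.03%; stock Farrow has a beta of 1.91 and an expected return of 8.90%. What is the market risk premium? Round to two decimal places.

Both satisfy E(R) = R_f + β·MRP, so the slope of the SML is
MRP = (8.90% − 5.03%) / (1.91 − 0.84) = 3.87% / 1.07 = 3.6168%

3.62%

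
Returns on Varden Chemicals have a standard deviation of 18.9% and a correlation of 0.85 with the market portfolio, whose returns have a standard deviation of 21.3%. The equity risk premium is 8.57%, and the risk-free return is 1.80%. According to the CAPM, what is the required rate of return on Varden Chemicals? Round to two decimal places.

8.26%

β = ρ × σ_i / σ_m = 0.85 × 18.9% / 21.3% = 0.7542
E(R) = 1.80% + 0.7542 × 8.57% = 8.26%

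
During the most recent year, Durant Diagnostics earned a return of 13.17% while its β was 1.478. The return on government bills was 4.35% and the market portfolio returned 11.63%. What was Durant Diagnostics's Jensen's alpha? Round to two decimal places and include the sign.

Market excess return = 11.63% − 4.35% = 7.28%
CAPM benchmark = R_f + β(R_m − R_f) = 4.35% + 1.478 × 7.28% = 15.10984%
α = actual − benchmark = 13.17% − 15.10984% = -1.94%

-1.94%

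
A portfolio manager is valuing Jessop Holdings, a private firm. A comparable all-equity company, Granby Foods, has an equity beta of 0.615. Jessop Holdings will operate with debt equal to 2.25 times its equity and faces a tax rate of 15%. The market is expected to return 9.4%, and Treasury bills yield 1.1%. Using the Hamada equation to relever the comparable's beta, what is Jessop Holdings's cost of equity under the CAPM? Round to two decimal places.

β_L = β_U × [1 + (1 − t)(D/E)] = 0.615 × [1 + (1 − 0.15) × 2.25]
    = 0.615 × [1 + 0.85 × 2.25] = 0.615 × 2.9125 = 1.7912
MRP = 9.4% − 1.1% = 8.30%
E(R) = R_f + β_L × MRP = 1.1% + 1.7912 × 8.3% = 15.97%

15.97%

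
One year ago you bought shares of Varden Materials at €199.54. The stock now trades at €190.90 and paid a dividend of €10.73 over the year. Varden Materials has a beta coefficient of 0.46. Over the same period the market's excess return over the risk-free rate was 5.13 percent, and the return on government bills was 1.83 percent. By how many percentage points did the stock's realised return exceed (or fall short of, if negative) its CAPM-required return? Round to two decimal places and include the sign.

Realised HPR = (P1 + D1 − P0) / P0 = (190.90 + 10.73 − 199.54) / 199.54 = 2.09 / 199.54 = 1.0474%
CAPM required = R_f + β·MRP = 1.83% + 0.46 × 5.13% = 4.1898%
α = realised − required = 1.0474% − 4.1898% = -3.14%

-3.14%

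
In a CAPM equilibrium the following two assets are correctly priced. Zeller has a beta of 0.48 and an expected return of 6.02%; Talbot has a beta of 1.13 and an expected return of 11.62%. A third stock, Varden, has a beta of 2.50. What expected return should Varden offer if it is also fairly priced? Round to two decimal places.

23.42%

MRP (SML slope) = (11.62% − 6.02%) / (1.13 − 0.48) = 5.60% / 0.65 = 8.6154%
R_f (intercept) = 6.02% − 0.48 × 8.6154% = 1.8846%
E(R_Varden) = R_f + β × MRP = 1.8846% + 2.50 × 8.6154% = 23.42%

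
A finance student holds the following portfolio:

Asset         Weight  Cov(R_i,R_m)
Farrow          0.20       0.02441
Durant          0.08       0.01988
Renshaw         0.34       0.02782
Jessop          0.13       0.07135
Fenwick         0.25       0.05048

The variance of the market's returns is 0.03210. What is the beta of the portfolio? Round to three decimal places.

β_Farrow = 0.02441 / 0.03210 = 0.7604
β_Durant = 0.01988 / 0.03210 = 0.6193
β_Renshaw = 0.02782 / 0.03210 = 0.8667
β_Jessop = 0.07135 / 0.03210 = 2.2227
β_Fenwick = 0.05048 / 0.03210 = 1.5726
β_P = Σ w_i β_i = 0.20×0.7604 + 0.08×0.6193 + 0.34×0.8667 + 0.13×2.2227 + 0.25×1.5726 = 1.1784

1.178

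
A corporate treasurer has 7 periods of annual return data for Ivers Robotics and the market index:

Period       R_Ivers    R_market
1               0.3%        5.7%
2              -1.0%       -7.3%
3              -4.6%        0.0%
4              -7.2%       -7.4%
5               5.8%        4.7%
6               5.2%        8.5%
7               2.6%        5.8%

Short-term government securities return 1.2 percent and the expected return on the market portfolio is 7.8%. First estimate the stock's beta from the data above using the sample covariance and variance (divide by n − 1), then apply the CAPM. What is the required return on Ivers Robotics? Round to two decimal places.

5.02%

Mean R_i = (0.3 − 1.0 − 4.6 − 7.2 + 5.8 + 5.2 + 2.6) / 7 = 0.1571%
Mean R_m = (5.7 − 7.3 + 0.0 − 7.4 + 4.7 + 8.5 + 5.8) / 7 = 1.4286%
Σ(R_i − R̄_i)(R_m − R̄_m) = 147.2586  ⇒  Cov = 147.2586 / 6 = 24.5431
Σ(R_m − R̄_m)² = 254.2343  ⇒  Var(R_m) = 254.2343 / 6 = 42.3724
β = Cov / Var(R_m) = 24.5431 / 42.3724 = 0.5792
MRP = 7.8% − 1.2% = 6.60%
E(R) = R_f + β × MRP = 1.2% + 0.5792 × 6.6% = 5.02%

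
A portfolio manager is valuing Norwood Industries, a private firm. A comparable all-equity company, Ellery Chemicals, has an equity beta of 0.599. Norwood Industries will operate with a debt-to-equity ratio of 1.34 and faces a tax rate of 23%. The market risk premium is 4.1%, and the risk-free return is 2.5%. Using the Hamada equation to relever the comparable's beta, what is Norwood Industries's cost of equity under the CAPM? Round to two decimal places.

β_L = β_U × [1 + (1 − t)(D/E)] = 0.599 × [1 + (1 − 0.23) × 1.34]
    = 0.599 × [1 + 0.77 × 1.34] = 0.599 × 2.0318 = 1.2170
E(R) = R_f + β_L × MRP = 2.5% + 1.2170 × 4.1% = 7.49%

7.49%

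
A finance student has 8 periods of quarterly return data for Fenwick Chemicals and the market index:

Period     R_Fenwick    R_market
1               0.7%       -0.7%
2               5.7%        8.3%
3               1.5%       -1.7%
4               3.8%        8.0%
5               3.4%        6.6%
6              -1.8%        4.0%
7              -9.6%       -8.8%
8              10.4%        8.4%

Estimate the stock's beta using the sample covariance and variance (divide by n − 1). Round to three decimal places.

Mean R_i = (0.7 + 5.7 + 1.5 + 3.8 + 3.4 − 1.8 − 9.6 + 10.4) / 8 = 1.7625%
Mean R_m = (-0.7 + 8.3 − 1.7 + 8.0 + 6.6 + 4.0 − 8.8 + 8.4) / 8 = 3.0125%
Σ(R_i − R̄_i)(R_m − R̄_m) = 219.2738  ⇒  Cov = 219.2738 / 7 = 31.3248
Σ(R_m − R̄_m)² = 271.2288  ⇒  Var(R_m) = 271.2288 / 7 = 38.7470
β = Cov / Var(R_m) = 31.3248 / 38.7470 = 0.8084

0.808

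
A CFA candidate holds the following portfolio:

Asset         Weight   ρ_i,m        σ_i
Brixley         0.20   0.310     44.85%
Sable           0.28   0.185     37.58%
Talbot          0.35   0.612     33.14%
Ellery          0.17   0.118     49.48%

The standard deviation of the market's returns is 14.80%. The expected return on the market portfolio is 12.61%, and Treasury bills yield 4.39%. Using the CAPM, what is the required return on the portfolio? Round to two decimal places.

β_Brixley = 0.310 × 44.85% / 14.80% = 0.9394
β_Sable = 0.185 × 37.58% / 14.80% = 0.4698
β_Talbot = 0.612 × 33.14% / 14.80% = 1.3704
β_Ellery = 0.118 × 49.48% / 14.80% = 0.3945
β_P = Σ w_i β_i = 0.20×0.9394 + 0.28×0.4698 + 0.35×1.3704 + 0.17×0.3945 = 0.8661
MRP = 12.61% − 4.39% = 8.22%
E(R_P) = R_f + β_P × MRP = 4.39% + 0.8661 × 8.22% = 11.51%

11.51%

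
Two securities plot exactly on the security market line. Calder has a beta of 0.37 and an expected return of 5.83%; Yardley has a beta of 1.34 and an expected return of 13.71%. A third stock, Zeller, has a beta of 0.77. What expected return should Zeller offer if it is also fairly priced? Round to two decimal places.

MRP (SML slope) = (13.71% − 5.83%) / (1.34 − 0.37) = 7.88% / 0.97 = 8.1237%
R_f (intercept) = 5.83% − 0.37 × 8.1237% = 2.8242%
E(R_Zeller) = R_f + β × MRP = 2.8242% + 0.77 × 8.1237% = 9.08%

9.08%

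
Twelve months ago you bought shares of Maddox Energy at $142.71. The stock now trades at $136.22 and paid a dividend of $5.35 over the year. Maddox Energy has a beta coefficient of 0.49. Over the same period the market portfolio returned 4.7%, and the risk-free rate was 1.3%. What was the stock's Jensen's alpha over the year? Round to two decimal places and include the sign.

-3.76%

Realised HPR = (P1 + D1 − P0) / P0 = (136.22 + 5.35 − 142.71) / 142.71 = -1.14 / 142.71 = -0.7988%
MRP = 4.7% − 1.3% = 3.40%
CAPM required = R_f + β·MRP = 1.3% + 0.49 × 3.4% = 2.9660%
α = realised − required = -0.7988% − 2.9660% = -3.76%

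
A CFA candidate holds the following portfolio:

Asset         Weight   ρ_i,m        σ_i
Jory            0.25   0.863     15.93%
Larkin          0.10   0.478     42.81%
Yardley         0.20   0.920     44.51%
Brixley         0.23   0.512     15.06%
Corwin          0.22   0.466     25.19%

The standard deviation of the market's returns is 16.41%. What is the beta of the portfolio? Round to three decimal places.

β_Jory = 0.863 × 15.93% / 16.41% = 0.8378
β_Larkin = 0.478 × 42.81% / 16.41% = 1.2470
β_Yardley = 0.920 × 44.51% / 16.41% = 2.4954
β_Brixley = 0.512 × 15.06% / 16.41% = 0.4699
β_Corwin = 0.466 × 25.19% / 16.41% = 0.7153
β_P = Σ w_i β_i = 0.25×0.8378 + 0.10×1.2470 + 0.20×2.4954 + 0.23×0.4699 + 0.22×0.7153 = 1.0987

1.099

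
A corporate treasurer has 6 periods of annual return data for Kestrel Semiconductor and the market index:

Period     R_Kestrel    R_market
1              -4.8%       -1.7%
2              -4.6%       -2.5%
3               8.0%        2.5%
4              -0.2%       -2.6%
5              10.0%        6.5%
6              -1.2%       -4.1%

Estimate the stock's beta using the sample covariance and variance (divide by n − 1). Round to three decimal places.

Mean R_i = (-4.8 − 4.6 + 8.0 − 0.2 + 10.0 − 1.2) / 6 = 1.2000%
Mean R_m = (-1.7 − 2.5 + 2.5 − 2.6 + 6.5 − 4.1) / 6 = -0.3167%
Σ(R_i − R̄_i)(R_m − R̄_m) = 112.3800  ⇒  Cov = 112.3800 / 5 = 22.4760
Σ(R_m − R̄_m)² = 80.6083  ⇒  Var(R_m) = 80.6083 / 5 = 16.1217
β = Cov / Var(R_m) = 22.4760 / 16.1217 = 1.3941

1.394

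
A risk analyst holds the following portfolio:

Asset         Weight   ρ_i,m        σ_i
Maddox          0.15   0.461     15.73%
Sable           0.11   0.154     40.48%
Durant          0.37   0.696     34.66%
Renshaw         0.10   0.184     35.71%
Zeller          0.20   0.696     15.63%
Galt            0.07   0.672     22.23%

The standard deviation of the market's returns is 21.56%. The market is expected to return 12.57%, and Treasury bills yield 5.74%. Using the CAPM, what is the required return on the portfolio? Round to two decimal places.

10.36%

β_Maddox = 0.461 × 15.73% / 21.56% = 0.3363
β_Sable = 0.154 × 40.48% / 21.56% = 0.2891
β_Durant = 0.696 × 34.66% / 21.56% = 1.1189
β_Renshaw = 0.184 × 35.71% / 21.56% = 0.3048
β_Zeller = 0.696 × 15.63% / 21.56% = 0.5046
β_Galt = 0.672 × 22.23% / 21.56% = 0.6929
β_P = Σ w_i β_i = 0.15×0.3363 + 0.11×0.2891 + 0.37×1.1189 + 0.10×0.3048 + 0.20×0.5046 + 0.07×0.6929 = 0.6761
MRP = 12.57% − 5.74% = 6.83%
E(R_P) = R_f + β_P × MRP = 5.74% + 0.6761 × 6.83% = 10.36%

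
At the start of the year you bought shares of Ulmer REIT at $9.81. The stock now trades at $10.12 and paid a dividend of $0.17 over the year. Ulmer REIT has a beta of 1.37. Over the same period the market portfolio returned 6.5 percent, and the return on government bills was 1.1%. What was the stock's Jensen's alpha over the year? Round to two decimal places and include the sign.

Realised HPR = (P1 + D1 − P0) / P0 = (10.12 + 0.17 − 9.81) / 9.81 = 0.48 / 9.81 = 4.8930%
MRP = 6.5% − 1.1% = 5.40%
CAPM required = R_f + β·MRP = 1.1% + 1.37 × 5.4% = 8.4980%
α = realised − required = 4.8930% − 8.4980% = -3.61%

-3.61%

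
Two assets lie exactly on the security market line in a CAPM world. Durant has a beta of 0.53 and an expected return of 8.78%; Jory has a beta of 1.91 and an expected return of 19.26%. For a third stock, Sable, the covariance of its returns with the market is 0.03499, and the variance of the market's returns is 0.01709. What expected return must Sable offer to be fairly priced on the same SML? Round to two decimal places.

20.30%

MRP = (19.26% − 8.78%) / (1.91 − 0.53) = 7.5942%
R_f = 8.78% − 0.53 × 7.5942% = 4.7551%
β_Sable = Cov / Var(R_m) = 0.03499 / 0.01709 = 2.0474
E(R_Sable) = R_f + β × MRP = 4.7551% + 2.0474 × 7.5942% = 20.30%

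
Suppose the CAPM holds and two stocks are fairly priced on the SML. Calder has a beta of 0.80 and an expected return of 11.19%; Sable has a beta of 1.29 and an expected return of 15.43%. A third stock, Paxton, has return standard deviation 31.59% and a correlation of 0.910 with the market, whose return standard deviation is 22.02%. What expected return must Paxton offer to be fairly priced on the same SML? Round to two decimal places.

MRP = (15.43% − 11.19%) / (1.29 − 0.80) = 8.6531%
R_f = 11.19% − 0.80 × 8.6531% = 4.2675%
β_Paxton = ρ·σ_i/σ_m = 0.910 × 31.59 / 22.02 = 1.3055
E(R_Paxton) = R_f + β × MRP = 4.2675% + 1.3055 × 8.6531% = 15.56%

15.56%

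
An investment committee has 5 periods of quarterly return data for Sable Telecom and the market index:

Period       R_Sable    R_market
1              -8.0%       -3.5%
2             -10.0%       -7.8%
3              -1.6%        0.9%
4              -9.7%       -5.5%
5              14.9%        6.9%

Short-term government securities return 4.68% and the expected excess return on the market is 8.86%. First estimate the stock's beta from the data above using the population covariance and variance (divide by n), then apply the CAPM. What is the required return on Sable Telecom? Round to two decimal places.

Mean R_i = (-8.0 − 10.0 − 1.6 − 9.7 + 14.9) / 5 = -2.8800%
Mean R_m = (-3.5 − 7.8 + 0.9 − 5.5 + 6.9) / 5 = -1.8000%
Σ(R_i − R̄_i)(R_m − R̄_m) = 234.8000  ⇒  Cov = 234.8000 / 5 = 46.9600
Σ(R_m − R̄_m)² = 135.5600  ⇒  Var(R_m) = 135.5600 / 5 = 27.1120
β = Cov / Var(R_m) = 46.9600 / 27.1120 = 1.7321
E(R) = R_f + β × MRP = 4.68% + 1.7321 × 8.86% = 20.03%

20.03%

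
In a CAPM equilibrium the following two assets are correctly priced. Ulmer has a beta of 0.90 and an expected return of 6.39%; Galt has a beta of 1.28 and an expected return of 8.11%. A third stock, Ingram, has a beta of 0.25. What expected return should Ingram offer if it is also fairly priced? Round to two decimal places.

3.45%

MRP (SML slope) = (8.11% − 6.39%) / (1.28 − 0.90) = 1.72% / 0.38 = 4.5263%
R_f (intercept) = 6.39% − 0.90 × 4.5263% = 2.3163%
E(R_Ingram) = R_f + β × MRP = 2.3163% + 0.25 × 4.5263% = 3.45%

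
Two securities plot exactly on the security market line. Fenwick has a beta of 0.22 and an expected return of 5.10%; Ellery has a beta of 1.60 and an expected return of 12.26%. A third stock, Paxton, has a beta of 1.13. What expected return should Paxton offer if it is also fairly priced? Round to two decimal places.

MRP (SML slope) = (12.26% − 5.10%) / (1.60 − 0.22) = 7.16% / 1.38 = 5.1884%
R_f (intercept) = 5.10% − 0.22 × 5.1884% = 3.9586%
E(R_Paxton) = R_f + β × MRP = 3.9586% + 1.13 × 5.1884% = 9.82%

9.82%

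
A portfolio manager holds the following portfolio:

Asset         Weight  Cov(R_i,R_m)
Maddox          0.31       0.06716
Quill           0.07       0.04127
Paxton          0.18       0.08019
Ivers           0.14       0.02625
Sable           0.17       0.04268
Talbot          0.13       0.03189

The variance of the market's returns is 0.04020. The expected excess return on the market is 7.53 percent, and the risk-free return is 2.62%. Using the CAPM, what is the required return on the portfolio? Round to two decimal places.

12.59%

β_Maddox = 0.06716 / 0.04020 = 1.6706
β_Quill = 0.04127 / 0.04020 = 1.0266
β_Paxton = 0.08019 / 0.04020 = 1.9948
β_Ivers = 0.02625 / 0.04020 = 0.6530
β_Sable = 0.04268 / 0.04020 = 1.0617
β_Talbot = 0.03189 / 0.04020 = 0.7933
β_P = Σ w_i β_i = 0.31×1.6706 + 0.07×1.0266 + 0.18×1.9948 + 0.14×0.6530 + 0.17×1.0617 + 0.13×0.7933 = 1.3239
E(R_P) = R_f + β_P × MRP = 2.62% + 1.3239 × 7.53% = 12.59%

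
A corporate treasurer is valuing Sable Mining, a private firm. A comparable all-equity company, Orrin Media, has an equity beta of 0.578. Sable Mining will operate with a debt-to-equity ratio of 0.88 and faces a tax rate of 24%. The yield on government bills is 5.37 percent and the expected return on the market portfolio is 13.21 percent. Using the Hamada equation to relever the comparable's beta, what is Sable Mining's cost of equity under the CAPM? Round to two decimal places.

12.93%

β_L = β_U × [1 + (1 − t)(D/E)] = 0.578 × [1 + (1 − 0.24) × 0.88]
    = 0.578 × [1 + 0.76 × 0.88] = 0.578 × 1.6688 = 0.9646
MRP = 13.21% − 5.37% = 7.84%
E(R) = R_f + β_L × MRP = 5.37% + 0.9646 × 7.84% = 12.93%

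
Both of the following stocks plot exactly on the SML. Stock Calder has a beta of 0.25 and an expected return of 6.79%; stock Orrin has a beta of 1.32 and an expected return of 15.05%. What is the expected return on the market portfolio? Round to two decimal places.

12.58%

Both satisfy E(R) = R_f + β·MRP, so the slope of the SML is
MRP = (15.05% − 6.79%) / (1.32 − 0.25) = 8.26% / 1.07 = 7.7196%
R_f = E(R_Calder) − β_Calder·MRP = 6.79% − 0.25 × 7.7196% = 4.8601%
E(R_m) = R_f + MRP = 4.8601% + 7.7196% = 12.58%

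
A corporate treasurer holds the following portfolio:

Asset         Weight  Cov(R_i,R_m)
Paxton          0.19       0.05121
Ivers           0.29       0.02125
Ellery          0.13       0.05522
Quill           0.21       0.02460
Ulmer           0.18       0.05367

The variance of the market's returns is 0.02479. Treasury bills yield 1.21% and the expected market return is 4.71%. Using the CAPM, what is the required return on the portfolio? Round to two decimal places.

6.56%

β_Paxton = 0.05121 / 0.02479 = 2.0658
β_Ivers = 0.02125 / 0.02479 = 0.8572
β_Ellery = 0.05522 / 0.02479 = 2.2275
β_Quill = 0.02460 / 0.02479 = 0.9923
β_Ulmer = 0.05367 / 0.02479 = 2.1650
β_P = Σ w_i β_i = 0.19×2.0658 + 0.29×0.8572 + 0.13×2.2275 + 0.21×0.9923 + 0.18×2.1650 = 1.5287
MRP = 4.71% − 1.21% = 3.50%
E(R_P) = R_f + β_P × MRP = 1.21% + 1.5287 × 3.50% = 6.56%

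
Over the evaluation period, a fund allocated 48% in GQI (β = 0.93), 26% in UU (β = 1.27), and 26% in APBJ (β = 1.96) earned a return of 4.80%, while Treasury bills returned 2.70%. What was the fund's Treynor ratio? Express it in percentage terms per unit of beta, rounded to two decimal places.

1.63%

β_P = 0.48×0.93 + 0.26×1.27 + 0.26×1.96 = 1.2862
Treynor = (R_P − R_f) / β_P = (4.80% − 2.70%) / 1.2862 = 2.10% / 1.2862 = 1.63%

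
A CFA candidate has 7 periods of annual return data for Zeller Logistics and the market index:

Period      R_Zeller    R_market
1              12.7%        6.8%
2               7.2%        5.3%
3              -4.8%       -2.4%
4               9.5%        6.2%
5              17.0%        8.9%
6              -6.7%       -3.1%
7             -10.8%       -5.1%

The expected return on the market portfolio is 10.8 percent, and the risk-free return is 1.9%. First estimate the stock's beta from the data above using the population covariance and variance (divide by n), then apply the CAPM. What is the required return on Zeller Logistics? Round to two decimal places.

18.64%

Mean R_i = (12.7 + 7.2 − 4.8 + 9.5 + 17.0 − 6.7 − 10.8) / 7 = 3.4429%
Mean R_m = (6.8 + 5.3 − 2.4 + 6.2 + 8.9 − 3.1 − 5.1) / 7 = 2.3714%
Σ(R_i − R̄_i)(R_m − R̄_m) = 364.9386  ⇒  Cov = 364.9386 / 7 = 52.1341
Σ(R_m − R̄_m)² = 193.9943  ⇒  Var(R_m) = 193.9943 / 7 = 27.7135
β = Cov / Var(R_m) = 52.1341 / 27.7135 = 1.8812
MRP = 10.8% − 1.9% = 8.90%
E(R) = R_f + β × MRP = 1.9% + 1.8812 × 8.9% = 18.64%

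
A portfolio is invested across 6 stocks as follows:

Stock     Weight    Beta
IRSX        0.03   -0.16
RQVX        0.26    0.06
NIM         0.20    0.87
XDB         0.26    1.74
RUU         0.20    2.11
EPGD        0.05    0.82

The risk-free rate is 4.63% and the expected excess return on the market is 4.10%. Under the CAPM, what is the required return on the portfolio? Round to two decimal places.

9.14%

β_P = Σ w_i β_i = 0.03×-0.16 + 0.26×0.06 + 0.20×0.87 + 0.26×1.74 + 0.20×2.11 + 0.05×0.82 = 1.1002
E(R_P) = R_f + β_P × MRP = 4.63% + 1.1002 × 4.10% = 9.14%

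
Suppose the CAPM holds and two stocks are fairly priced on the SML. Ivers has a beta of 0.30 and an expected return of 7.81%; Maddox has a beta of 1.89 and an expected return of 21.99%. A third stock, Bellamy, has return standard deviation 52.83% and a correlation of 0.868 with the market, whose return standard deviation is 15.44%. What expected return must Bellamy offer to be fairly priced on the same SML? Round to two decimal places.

MRP = (21.99% − 7.81%) / (1.89 − 0.30) = 8.9182%
R_f = 7.81% − 0.30 × 8.9182% = 5.1345%
β_Bellamy = ρ·σ_i/σ_m = 0.868 × 52.83 / 15.44 = 2.9700
E(R_Bellamy) = R_f + β × MRP = 5.1345% + 2.9700 × 8.9182% = 31.62%

31.62%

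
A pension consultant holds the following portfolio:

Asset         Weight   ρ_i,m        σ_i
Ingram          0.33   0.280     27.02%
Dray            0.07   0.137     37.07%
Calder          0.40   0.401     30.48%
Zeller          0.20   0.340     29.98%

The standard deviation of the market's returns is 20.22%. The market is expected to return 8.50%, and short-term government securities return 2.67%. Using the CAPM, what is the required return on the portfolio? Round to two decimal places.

β_Ingram = 0.280 × 27.02% / 20.22% = 0.3742
β_Dray = 0.137 × 37.07% / 20.22% = 0.2512
β_Calder = 0.401 × 30.48% / 20.22% = 0.6045
β_Zeller = 0.340 × 29.98% / 20.22% = 0.5041
β_P = Σ w_i β_i = 0.33×0.3742 + 0.07×0.2512 + 0.40×0.6045 + 0.20×0.5041 = 0.4837
MRP = 8.50% − 2.67% = 5.83%
E(R_P) = R_f + β_P × MRP = 2.67% + 0.4837 × 5.83% = 5.49%

5.49%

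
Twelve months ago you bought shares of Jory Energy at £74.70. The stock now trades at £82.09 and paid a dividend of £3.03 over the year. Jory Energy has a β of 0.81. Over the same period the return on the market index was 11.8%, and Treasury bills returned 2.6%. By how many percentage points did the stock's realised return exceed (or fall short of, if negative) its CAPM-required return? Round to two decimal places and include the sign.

Realised HPR = (P1 + D1 − P0) / P0 = (82.09 + 3.03 − 74.70) / 74.70 = 10.42 / 74.70 = 13.9491%
MRP = 11.8% − 2.6% = 9.20%
CAPM required = R_f + β·MRP = 2.6% + 0.81 × 9.2% = 10.0520%
α = realised − required = 13.9491% − 10.0520% = +3.90%

+3.90%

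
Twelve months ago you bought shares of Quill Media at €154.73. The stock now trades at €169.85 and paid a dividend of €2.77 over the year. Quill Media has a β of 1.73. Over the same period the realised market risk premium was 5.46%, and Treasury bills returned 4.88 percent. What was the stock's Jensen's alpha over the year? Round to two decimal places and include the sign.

-2.76%

Realised HPR = (P1 + D1 − P0) / P0 = (169.85 + 2.77 − 154.73) / 154.73 = 17.89 / 154.73 = 11.5621%
CAPM required = R_f + β·MRP = 4.88% + 1.73 × 5.46% = 14.3258%
α = realised − required = 11.5621% − 14.3258% = -2.76%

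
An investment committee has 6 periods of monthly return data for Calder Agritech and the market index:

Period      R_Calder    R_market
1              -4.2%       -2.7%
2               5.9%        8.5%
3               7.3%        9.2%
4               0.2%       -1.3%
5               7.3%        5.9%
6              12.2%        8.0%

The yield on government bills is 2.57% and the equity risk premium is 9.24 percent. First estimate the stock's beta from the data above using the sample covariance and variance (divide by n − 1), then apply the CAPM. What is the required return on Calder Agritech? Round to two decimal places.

Mean R_i = (-4.2 + 5.9 + 7.3 + 0.2 + 7.3 + 12.2) / 6 = 4.7833%
Mean R_m = (-2.7 + 8.5 + 9.2 − 1.3 + 5.9 + 8.0) / 6 = 4.6000%
Σ(R_i − R̄_i)(R_m − R̄_m) = 137.0400  ⇒  Cov = 137.0400 / 5 = 27.4080
Σ(R_m − R̄_m)² = 137.7200  ⇒  Var(R_m) = 137.7200 / 5 = 27.5440
β = Cov / Var(R_m) = 27.4080 / 27.5440 = 0.9951
E(R) = R_f + β × MRP = 2.57% + 0.9951 × 9.24% = 11.76%

11.76%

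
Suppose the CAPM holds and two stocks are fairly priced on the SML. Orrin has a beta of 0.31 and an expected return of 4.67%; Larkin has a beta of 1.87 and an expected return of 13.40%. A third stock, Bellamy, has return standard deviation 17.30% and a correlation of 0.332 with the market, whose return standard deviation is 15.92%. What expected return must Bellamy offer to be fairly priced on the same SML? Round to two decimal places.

4.95%

MRP = (13.40% − 4.67%) / (1.87 − 0.31) = 5.5962%
R_f = 4.67% − 0.31 × 5.5962% = 2.9352%
β_Bellamy = ρ·σ_i/σ_m = 0.332 × 17.30 / 15.92 = 0.3608
E(R_Bellamy) = R_f + β × MRP = 2.9352% + 0.3608 × 5.5962% = 4.95%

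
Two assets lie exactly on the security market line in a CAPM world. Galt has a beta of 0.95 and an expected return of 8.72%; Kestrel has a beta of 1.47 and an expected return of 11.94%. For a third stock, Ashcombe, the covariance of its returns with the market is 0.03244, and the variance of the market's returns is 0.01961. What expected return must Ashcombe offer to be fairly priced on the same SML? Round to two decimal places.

MRP = (11.94% − 8.72%) / (1.47 − 0.95) = 6.1923%
R_f = 8.72% − 0.95 × 6.1923% = 2.8373%
β_Ashcombe = Cov / Var(R_m) = 0.03244 / 0.01961 = 1.6543
E(R_Ashcombe) = R_f + β × MRP = 2.8373% + 1.6543 × 6.1923% = 13.08%

13.08%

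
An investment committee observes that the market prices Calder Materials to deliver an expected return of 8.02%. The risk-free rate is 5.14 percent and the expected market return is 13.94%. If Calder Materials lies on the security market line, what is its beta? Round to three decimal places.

0.327

MRP = 13.94% − 5.14% = 8.80%
β = (E(R) − R_f) / MRP = (8.02% − 5.14%) / 8.80% = 2.88% / 8.80% = 0.327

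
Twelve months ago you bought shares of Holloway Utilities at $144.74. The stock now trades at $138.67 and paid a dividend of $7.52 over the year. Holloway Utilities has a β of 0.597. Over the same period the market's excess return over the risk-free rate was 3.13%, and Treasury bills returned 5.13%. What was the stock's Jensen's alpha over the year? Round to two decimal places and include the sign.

-6.00%

Realised HPR = (P1 + D1 − P0) / P0 = (138.67 + 7.52 − 144.74) / 144.74 = 1.45 / 144.74 = 1.0018%
CAPM required = R_f + β·MRP = 5.13% + 0.597 × 3.13% = 6.99861%
α = realised − required = 1.0018% − 6.99861% = -6.00%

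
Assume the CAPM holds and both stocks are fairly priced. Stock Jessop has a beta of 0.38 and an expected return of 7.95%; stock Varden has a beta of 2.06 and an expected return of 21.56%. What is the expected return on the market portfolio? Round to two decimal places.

Both satisfy E(R) = R_f + β·MRP, so the slope of the SML is
MRP = (21.56% − 7.95%) / (2.06 − 0.38) = 13.61% / 1.68 = 8.1012%
R_f = E(R_Jessop) − β_Jessop·MRP = 7.95% − 0.38 × 8.1012% = 4.8715%
E(R_m) = R_f + MRP = 4.8715% + 8.1012% = 12.97%

12.97%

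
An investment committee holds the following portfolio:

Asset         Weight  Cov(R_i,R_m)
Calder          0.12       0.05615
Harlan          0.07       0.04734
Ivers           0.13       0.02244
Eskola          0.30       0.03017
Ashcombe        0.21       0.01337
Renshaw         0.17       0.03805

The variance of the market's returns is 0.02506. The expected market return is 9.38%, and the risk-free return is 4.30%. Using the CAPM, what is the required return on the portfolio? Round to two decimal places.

10.64%

β_Calder = 0.05615 / 0.02506 = 2.2406
β_Harlan = 0.04734 / 0.02506 = 1.8891
β_Ivers = 0.02244 / 0.02506 = 0.8955
β_Eskola = 0.03017 / 0.02506 = 1.2039
β_Ashcombe = 0.01337 / 0.02506 = 0.5335
β_Renshaw = 0.03805 / 0.02506 = 1.5184
β_P = Σ w_i β_i = 0.12×2.2406 + 0.07×1.8891 + 0.13×0.8955 + 0.30×1.2039 + 0.21×0.5335 + 0.17×1.5184 = 1.2489
MRP = 9.38% − 4.30% = 5.08%
E(R_P) = R_f + β_P × MRP = 4.30% + 1.2489 × 5.08% = 10.64%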